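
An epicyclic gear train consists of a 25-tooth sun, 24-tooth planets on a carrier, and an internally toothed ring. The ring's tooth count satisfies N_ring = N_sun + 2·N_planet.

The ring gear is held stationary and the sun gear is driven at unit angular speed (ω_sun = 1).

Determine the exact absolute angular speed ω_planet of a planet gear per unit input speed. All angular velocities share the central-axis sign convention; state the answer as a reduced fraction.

-25/48

N_ring = 25 + 2·24 = 73
25(ω_s−ω_c) = −73(ω_r−ω_c),  ω_r=0, ω_s=1
25(1−ω_c) = −73(0−ω_c)  ⇒  98ω_c = 25  ⇒  ω_c = 25/98
sun–planet: 25·(1−25/98) = −24·(ω_p−ω_c)  ⇒  ω_p−ω_c = −(25/24)·(73/98) = -1825/2352
ω_p = 25/98 − 1825/2352 = -25/48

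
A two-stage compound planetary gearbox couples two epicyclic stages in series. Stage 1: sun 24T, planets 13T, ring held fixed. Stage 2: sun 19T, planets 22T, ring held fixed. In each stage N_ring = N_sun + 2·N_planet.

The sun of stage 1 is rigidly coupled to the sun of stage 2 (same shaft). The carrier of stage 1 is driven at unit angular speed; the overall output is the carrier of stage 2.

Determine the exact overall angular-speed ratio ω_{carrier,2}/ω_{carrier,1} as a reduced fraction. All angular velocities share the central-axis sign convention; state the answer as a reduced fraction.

Stage 1: N_ring = 24 + 2·13 = 50
Stage 1: 24(ω_s−ω_c) = −50(ω_r−ω_c),  ω_r=0, ω_c=1
Stage 1: ω_s = 1 − (50/24)(0−1) = 37/12
  ⇒ ω_s¹/ω_c¹ = 37/12
Stage 2: N_ring = 19 + 2·22 = 63
Stage 2: 19(ω_s−ω_c) = −63(ω_r−ω_c),  ω_r=0, ω_s=1
Stage 2: 19(1−ω_c) = −63(0−ω_c)  ⇒  82ω_c = 19  ⇒  ω_c = 19/82
  ⇒ ω_c²/ω_s² = 19/82
Coupling ω_s² = ω_s¹ ⇒ overall = 37/12 × 19/82 = 703/984

703/984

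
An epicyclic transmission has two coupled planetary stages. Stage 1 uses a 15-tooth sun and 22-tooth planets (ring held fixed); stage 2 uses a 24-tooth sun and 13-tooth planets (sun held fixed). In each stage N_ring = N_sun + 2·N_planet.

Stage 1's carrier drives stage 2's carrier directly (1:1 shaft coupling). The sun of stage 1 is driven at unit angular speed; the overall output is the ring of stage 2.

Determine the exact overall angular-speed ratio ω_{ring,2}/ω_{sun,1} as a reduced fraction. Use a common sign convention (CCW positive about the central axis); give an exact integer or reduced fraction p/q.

Stage 1: N_ring = 15 + 2·22 = 59
Stage 1: 15(ω_s−ω_c) = −59(ω_r−ω_c),  ω_r=0, ω_s=1
Stage 1: 15(1−ω_c) = −59(0−ω_c)  ⇒  74ω_c = 15  ⇒  ω_c = 15/74
  ⇒ ω_c¹/ω_s¹ = 15/74
Stage 2: N_ring = 24 + 2·13 = 50
Stage 2: 24(ω_s−ω_c) = −50(ω_r−ω_c),  ω_s=0, ω_c=1
Stage 2: ω_r = 1 − (24/50)(0−1) = 37/25
  ⇒ ω_r²/ω_c² = 37/25
Coupling ω_c² = ω_c¹ ⇒ overall = 15/74 × 37/25 = 3/10

3/10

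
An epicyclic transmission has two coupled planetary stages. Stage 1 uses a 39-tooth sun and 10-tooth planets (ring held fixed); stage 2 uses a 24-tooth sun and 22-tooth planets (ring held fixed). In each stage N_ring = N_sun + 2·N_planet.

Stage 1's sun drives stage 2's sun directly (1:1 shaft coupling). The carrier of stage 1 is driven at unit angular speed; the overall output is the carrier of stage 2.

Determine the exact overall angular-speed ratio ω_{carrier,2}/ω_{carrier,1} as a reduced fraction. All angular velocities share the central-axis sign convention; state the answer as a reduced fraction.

Stage 1: N_ring = 39 + 2·10 = 59
Stage 1: 39(ω_s−ω_c) = −59(ω_r−ω_c),  ω_r=0, ω_c=1
Stage 1: ω_s = 1 − (59/39)(0−1) = 98/39
  ⇒ ω_s¹/ω_c¹ = 98/39
Stage 2: N_ring = 24 + 2·22 = 68
Stage 2: 24(ω_s−ω_c) = −68(ω_r−ω_c),  ω_r=0, ω_s=1
Stage 2: 24(1−ω_c) = −68(0−ω_c)  ⇒  92ω_c = 24  ⇒  ω_c = 6/23
  ⇒ ω_c²/ω_s² = 6/23
Coupling ω_s² = ω_s¹ ⇒ overall = 98/39 × 6/23 = 196/299

196/299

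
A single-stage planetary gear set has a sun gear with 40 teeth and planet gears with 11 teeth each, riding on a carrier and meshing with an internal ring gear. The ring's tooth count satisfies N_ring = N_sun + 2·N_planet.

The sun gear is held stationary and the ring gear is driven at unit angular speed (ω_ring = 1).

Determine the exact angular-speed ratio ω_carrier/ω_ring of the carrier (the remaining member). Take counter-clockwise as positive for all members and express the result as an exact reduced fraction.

N_ring = 40 + 2·11 = 62
40(ω_s−ω_c) = −62(ω_r−ω_c),  ω_s=0, ω_r=1
40(0−ω_c) = −62(1−ω_c)  ⇒  102ω_c = 62  ⇒  ω_c = 31/51
ω_c/ω_r = 31/51

31/51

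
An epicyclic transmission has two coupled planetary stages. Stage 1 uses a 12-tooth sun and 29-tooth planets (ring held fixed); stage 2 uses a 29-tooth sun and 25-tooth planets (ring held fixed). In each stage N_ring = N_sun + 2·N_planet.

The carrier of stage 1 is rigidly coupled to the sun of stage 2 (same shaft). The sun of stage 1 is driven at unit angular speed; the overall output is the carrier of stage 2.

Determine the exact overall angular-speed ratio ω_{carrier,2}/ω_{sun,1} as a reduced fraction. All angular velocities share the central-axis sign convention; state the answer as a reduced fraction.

29/738

Stage 1: N_ring = 12 + 2·29 = 70
Stage 1: 12(ω_s−ω_c) = −70(ω_r−ω_c),  ω_r=0, ω_s=1
Stage 1: 12(1−ω_c) = −70(0−ω_c)  ⇒  82ω_c = 12  ⇒  ω_c = 6/41
  ⇒ ω_c¹/ω_s¹ = 6/41
Stage 2: N_ring = 29 + 2·25 = 79
Stage 2: 29(ω_s−ω_c) = −79(ω_r−ω_c),  ω_r=0, ω_s=1
Stage 2: 29(1−ω_c) = −79(0−ω_c)  ⇒  108ω_c = 29  ⇒  ω_c = 29/108
  ⇒ ω_c²/ω_s² = 29/108
Coupling ω_s² = ω_c¹ ⇒ overall = 6/41 × 29/108 = 29/738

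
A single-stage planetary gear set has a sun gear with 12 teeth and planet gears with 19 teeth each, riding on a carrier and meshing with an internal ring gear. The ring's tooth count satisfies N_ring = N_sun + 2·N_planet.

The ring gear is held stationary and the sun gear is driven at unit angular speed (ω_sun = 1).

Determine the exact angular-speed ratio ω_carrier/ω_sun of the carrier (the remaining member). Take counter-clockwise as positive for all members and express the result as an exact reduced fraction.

6/31

N_ring = 12 + 2·19 = 50
12(ω_s−ω_c) = −50(ω_r−ω_c),  ω_r=0, ω_s=1
12(1−ω_c) = −50(0−ω_c)  ⇒  62ω_c = 12  ⇒  ω_c = 6/31
ω_c/ω_s = 6/31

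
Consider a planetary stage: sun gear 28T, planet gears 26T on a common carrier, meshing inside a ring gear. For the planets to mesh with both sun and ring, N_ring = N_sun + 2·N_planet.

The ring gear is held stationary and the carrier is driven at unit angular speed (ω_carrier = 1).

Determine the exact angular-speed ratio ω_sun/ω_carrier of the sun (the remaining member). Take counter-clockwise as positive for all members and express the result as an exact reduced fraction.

27/7

N_ring = 28 + 2·26 = 80
28(ω_s−ω_c) = −80(ω_r−ω_c),  ω_r=0, ω_c=1
ω_s = 1 − (80/28)(0−1) = 27/7
ω_s/ω_c = 27/7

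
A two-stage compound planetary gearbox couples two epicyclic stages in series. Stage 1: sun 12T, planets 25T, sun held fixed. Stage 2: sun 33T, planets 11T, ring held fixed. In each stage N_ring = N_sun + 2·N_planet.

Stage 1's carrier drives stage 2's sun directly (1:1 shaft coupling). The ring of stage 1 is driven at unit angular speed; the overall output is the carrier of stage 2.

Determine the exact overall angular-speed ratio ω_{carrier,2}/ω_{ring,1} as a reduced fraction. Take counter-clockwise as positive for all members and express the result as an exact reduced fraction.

93/296

Stage 1: N_ring = 12 + 2·25 = 62
Stage 1: 12(ω_s−ω_c) = −62(ω_r−ω_c),  ω_s=0, ω_r=1
Stage 1: 12(0−ω_c) = −62(1−ω_c)  ⇒  74ω_c = 62  ⇒  ω_c = 31/37
  ⇒ ω_c¹/ω_r¹ = 31/37
Stage 2: N_ring = 33 + 2·11 = 55
Stage 2: 33(ω_s−ω_c) = −55(ω_r−ω_c),  ω_r=0, ω_s=1
Stage 2: 33(1−ω_c) = −55(0−ω_c)  ⇒  88ω_c = 33  ⇒  ω_c = 3/8
  ⇒ ω_c²/ω_s² = 3/8
Coupling ω_s² = ω_c¹ ⇒ overall = 31/37 × 3/8 = 93/296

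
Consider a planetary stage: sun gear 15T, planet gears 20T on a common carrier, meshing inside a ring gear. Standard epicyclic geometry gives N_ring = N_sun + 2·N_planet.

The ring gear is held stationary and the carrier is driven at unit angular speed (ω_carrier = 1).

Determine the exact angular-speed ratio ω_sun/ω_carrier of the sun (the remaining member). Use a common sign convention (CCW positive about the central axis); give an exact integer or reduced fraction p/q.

N_ring = 15 + 2·20 = 55
15(ω_s−ω_c) = −55(ω_r−ω_c),  ω_r=0, ω_c=1
ω_s = 1 − (55/15)(0−1) = 14/3
ω_s/ω_c = 14/3

14/3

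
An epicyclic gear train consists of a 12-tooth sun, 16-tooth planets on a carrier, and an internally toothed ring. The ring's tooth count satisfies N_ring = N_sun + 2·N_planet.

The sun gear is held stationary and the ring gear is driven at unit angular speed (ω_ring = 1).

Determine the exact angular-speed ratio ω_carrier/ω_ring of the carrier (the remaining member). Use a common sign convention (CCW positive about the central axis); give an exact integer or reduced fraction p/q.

N_ring = 12 + 2·16 = 44
12(ω_s−ω_c) = −44(ω_r−ω_c),  ω_s=0, ω_r=1
12(0−ω_c) = −44(1−ω_c)  ⇒  56ω_c = 44  ⇒  ω_c = 11/14
ω_c/ω_r = 11/14

11/14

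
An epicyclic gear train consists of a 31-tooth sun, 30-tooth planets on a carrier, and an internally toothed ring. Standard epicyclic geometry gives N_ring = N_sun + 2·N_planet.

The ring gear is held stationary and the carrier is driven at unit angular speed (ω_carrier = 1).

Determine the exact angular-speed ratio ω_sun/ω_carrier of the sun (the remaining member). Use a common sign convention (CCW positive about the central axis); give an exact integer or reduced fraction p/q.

N_ring = 31 + 2·30 = 91
31(ω_s−ω_c) = −91(ω_r−ω_c),  ω_r=0, ω_c=1
ω_s = 1 − (91/31)(0−1) = 122/31
ω_s/ω_c = 122/31

122/31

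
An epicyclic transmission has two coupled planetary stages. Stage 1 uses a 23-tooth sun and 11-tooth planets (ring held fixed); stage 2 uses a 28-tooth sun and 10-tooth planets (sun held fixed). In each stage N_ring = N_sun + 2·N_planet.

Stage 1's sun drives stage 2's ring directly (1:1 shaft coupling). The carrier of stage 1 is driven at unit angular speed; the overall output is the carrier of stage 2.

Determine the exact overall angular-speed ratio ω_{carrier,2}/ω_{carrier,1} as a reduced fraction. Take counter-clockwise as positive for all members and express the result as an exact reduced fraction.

816/437

Stage 1: N_ring = 23 + 2·11 = 45
Stage 1: 23(ω_s−ω_c) = −45(ω_r−ω_c),  ω_r=0, ω_c=1
Stage 1: ω_s = 1 − (45/23)(0−1) = 68/23
  ⇒ ω_s¹/ω_c¹ = 68/23
Stage 2: N_ring = 28 + 2·10 = 48
Stage 2: 28(ω_s−ω_c) = −48(ω_r−ω_c),  ω_s=0, ω_r=1
Stage 2: 28(0−ω_c) = −48(1−ω_c)  ⇒  76ω_c = 48  ⇒  ω_c = 12/19
  ⇒ ω_c²/ω_r² = 12/19
Coupling ω_r² = ω_s¹ ⇒ overall = 68/23 × 12/19 = 816/437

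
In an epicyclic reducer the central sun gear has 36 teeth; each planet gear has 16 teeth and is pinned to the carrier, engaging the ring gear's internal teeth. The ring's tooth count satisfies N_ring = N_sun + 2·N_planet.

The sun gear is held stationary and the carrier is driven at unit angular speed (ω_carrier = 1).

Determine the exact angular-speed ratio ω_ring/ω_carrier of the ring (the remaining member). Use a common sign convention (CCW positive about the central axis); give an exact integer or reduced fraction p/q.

N_ring = 36 + 2·16 = 68
36(ω_s−ω_c) = −68(ω_r−ω_c),  ω_s=0, ω_c=1
ω_r = 1 − (36/68)(0−1) = 26/17
ω_r/ω_c = 26/17

26/17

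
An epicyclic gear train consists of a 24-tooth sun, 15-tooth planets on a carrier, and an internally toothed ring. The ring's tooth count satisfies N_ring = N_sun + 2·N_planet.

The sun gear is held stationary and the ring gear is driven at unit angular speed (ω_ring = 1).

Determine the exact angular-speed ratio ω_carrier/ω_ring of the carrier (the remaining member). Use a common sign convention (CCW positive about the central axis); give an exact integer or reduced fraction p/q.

N_ring = 24 + 2·15 = 54
24(ω_s−ω_c) = −54(ω_r−ω_c),  ω_s=0, ω_r=1
24(0−ω_c) = −54(1−ω_c)  ⇒  78ω_c = 54  ⇒  ω_c = 9/13
ω_c/ω_r = 9/13

9/13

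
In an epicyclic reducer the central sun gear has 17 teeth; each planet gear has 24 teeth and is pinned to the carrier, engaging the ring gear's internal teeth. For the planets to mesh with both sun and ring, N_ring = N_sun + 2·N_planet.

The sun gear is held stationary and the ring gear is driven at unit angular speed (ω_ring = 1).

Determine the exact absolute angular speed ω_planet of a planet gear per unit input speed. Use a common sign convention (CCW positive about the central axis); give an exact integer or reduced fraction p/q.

65/48

N_ring = 17 + 2·24 = 65
17(ω_s−ω_c) = −65(ω_r−ω_c),  ω_s=0, ω_r=1
17(0−ω_c) = −65(1−ω_c)  ⇒  82ω_c = 65  ⇒  ω_c = 65/82
sun–planet: 17·(0−65/82) = −24·(ω_p−ω_c)  ⇒  ω_p−ω_c = −(17/24)·(-65/82) = 1105/1968
ω_p = 65/82 + 1105/1968 = 65/48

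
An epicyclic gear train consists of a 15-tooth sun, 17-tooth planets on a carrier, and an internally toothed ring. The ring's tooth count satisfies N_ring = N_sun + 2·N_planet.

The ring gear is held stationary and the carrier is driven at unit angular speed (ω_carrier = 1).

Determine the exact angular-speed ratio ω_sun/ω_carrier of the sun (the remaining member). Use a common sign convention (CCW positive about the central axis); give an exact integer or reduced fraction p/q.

N_ring = 15 + 2·17 = 49
15(ω_s−ω_c) = −49(ω_r−ω_c),  ω_r=0, ω_c=1
ω_s = 1 − (49/15)(0−1) = 64/15
ω_s/ω_c = 64/15

64/15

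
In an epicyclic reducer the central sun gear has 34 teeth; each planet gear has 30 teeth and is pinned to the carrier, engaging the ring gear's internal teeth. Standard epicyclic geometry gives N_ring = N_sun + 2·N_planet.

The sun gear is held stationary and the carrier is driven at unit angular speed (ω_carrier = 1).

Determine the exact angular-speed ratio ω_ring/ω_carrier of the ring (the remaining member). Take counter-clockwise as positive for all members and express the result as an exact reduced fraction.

64/47

N_ring = 34 + 2·30 = 94
34(ω_s−ω_c) = −94(ω_r−ω_c),  ω_s=0, ω_c=1
ω_r = 1 − (34/94)(0−1) = 64/47
ω_r/ω_c = 64/47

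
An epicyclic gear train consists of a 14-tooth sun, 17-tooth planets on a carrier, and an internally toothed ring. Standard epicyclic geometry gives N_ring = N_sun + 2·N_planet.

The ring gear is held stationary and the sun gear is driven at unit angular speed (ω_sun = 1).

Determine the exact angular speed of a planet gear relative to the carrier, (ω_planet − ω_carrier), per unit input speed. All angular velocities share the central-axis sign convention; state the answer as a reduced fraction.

-336/527

N_ring = 14 + 2·17 = 48
14(ω_s−ω_c) = −48(ω_r−ω_c),  ω_r=0, ω_s=1
14(1−ω_c) = −48(0−ω_c)  ⇒  62ω_c = 14  ⇒  ω_c = 7/31
sun–planet: 14·(1−7/31) = −17·(ω_p−ω_c)  ⇒  ω_p−ω_c = −(14/17)·(24/31) = -336/527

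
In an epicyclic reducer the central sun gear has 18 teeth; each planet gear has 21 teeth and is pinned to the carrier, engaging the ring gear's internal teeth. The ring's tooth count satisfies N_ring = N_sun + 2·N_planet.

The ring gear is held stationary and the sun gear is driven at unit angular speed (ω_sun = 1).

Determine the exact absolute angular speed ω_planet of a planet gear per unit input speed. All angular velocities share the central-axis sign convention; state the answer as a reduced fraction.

N_ring = 18 + 2·21 = 60
18(ω_s−ω_c) = −60(ω_r−ω_c),  ω_r=0, ω_s=1
18(1−ω_c) = −60(0−ω_c)  ⇒  78ω_c = 18  ⇒  ω_c = 3/13
sun–planet: 18·(1−3/13) = −21·(ω_p−ω_c)  ⇒  ω_p−ω_c = −(18/21)·(10/13) = -60/91
ω_p = 3/13 − 60/91 = -3/7

-3/7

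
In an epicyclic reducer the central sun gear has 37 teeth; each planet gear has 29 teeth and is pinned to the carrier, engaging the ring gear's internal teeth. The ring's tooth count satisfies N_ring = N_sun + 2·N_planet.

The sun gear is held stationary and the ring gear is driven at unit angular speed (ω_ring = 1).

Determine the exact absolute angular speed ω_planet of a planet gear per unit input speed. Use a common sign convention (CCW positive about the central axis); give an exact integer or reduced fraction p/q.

95/58

N_ring = 37 + 2·29 = 95
37(ω_s−ω_c) = −95(ω_r−ω_c),  ω_s=0, ω_r=1
37(0−ω_c) = −95(1−ω_c)  ⇒  132ω_c = 95  ⇒  ω_c = 95/132
sun–planet: 37·(0−95/132) = −29·(ω_p−ω_c)  ⇒  ω_p−ω_c = −(37/29)·(-95/132) = 3515/3828
ω_p = 95/132 + 3515/3828 = 95/58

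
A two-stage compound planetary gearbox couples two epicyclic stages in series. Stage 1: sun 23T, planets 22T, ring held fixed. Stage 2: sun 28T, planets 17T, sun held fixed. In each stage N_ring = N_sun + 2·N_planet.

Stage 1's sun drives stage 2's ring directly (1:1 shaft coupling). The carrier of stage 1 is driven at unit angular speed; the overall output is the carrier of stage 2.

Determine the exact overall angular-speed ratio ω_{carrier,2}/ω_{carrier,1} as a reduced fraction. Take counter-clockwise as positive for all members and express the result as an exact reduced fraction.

Stage 1: N_ring = 23 + 2·22 = 67
Stage 1: 23(ω_s−ω_c) = −67(ω_r−ω_c),  ω_r=0, ω_c=1
Stage 1: ω_s = 1 − (67/23)(0−1) = 90/23
  ⇒ ω_s¹/ω_c¹ = 90/23
Stage 2: N_ring = 28 + 2·17 = 62
Stage 2: 28(ω_s−ω_c) = −62(ω_r−ω_c),  ω_s=0, ω_r=1
Stage 2: 28(0−ω_c) = −62(1−ω_c)  ⇒  90ω_c = 62  ⇒  ω_c = 31/45
  ⇒ ω_c²/ω_r² = 31/45
Coupling ω_r² = ω_s¹ ⇒ overall = 90/23 × 31/45 = 62/23

62/23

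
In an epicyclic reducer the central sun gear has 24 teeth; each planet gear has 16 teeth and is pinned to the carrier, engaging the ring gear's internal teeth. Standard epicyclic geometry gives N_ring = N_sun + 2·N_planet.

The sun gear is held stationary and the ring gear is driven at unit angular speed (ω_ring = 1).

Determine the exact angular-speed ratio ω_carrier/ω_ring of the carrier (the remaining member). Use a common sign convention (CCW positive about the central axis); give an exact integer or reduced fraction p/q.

N_ring = 24 + 2·16 = 56
24(ω_s−ω_c) = −56(ω_r−ω_c),  ω_s=0, ω_r=1
24(0−ω_c) = −56(1−ω_c)  ⇒  80ω_c = 56  ⇒  ω_c = 7/10
ω_c/ω_r = 7/10

7/10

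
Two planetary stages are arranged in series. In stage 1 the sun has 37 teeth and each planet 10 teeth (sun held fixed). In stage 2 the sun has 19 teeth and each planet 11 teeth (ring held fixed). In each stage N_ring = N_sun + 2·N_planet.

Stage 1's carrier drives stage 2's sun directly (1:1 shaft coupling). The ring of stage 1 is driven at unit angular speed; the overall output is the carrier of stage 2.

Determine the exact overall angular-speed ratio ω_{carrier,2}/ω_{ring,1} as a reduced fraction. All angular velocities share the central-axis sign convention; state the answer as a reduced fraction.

361/1880

Stage 1: N_ring = 37 + 2·10 = 57
Stage 1: 37(ω_s−ω_c) = −57(ω_r−ω_c),  ω_s=0, ω_r=1
Stage 1: 37(0−ω_c) = −57(1−ω_c)  ⇒  94ω_c = 57  ⇒  ω_c = 57/94
  ⇒ ω_c¹/ω_r¹ = 57/94
Stage 2: N_ring = 19 + 2·11 = 41
Stage 2: 19(ω_s−ω_c) = −41(ω_r−ω_c),  ω_r=0, ω_s=1
Stage 2: 19(1−ω_c) = −41(0−ω_c)  ⇒  60ω_c = 19  ⇒  ω_c = 19/60
  ⇒ ω_c²/ω_s² = 19/60
Coupling ω_s² = ω_c¹ ⇒ overall = 57/94 × 19/60 = 361/1880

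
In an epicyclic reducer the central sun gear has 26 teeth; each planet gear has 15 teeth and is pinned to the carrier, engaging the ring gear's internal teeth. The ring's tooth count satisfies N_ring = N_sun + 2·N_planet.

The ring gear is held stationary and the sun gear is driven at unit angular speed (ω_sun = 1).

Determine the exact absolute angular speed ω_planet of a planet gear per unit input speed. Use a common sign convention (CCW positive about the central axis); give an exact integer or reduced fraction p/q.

-13/15

N_ring = 26 + 2·15 = 56
26(ω_s−ω_c) = −56(ω_r−ω_c),  ω_r=0, ω_s=1
26(1−ω_c) = −56(0−ω_c)  ⇒  82ω_c = 26  ⇒  ω_c = 13/41
sun–planet: 26·(1−13/41) = −15·(ω_p−ω_c)  ⇒  ω_p−ω_c = −(26/15)·(28/41) = -728/615
ω_p = 13/41 − 728/615 = -13/15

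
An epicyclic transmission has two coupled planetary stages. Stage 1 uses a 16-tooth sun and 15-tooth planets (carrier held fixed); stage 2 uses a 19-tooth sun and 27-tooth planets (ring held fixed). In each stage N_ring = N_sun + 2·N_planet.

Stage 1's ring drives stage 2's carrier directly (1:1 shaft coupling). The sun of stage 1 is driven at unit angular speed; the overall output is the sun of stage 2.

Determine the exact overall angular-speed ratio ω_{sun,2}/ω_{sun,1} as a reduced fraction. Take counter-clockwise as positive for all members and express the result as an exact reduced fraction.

-32/19

Stage 1: N_ring = 16 + 2·15 = 46
Stage 1: 16(ω_s−ω_c) = −46(ω_r−ω_c),  ω_c=0, ω_s=1
Stage 1: ω_r = 0 − (16/46)(1−0) = -8/23
  ⇒ ω_r¹/ω_s¹ = -8/23
Stage 2: N_ring = 19 + 2·27 = 73
Stage 2: 19(ω_s−ω_c) = −73(ω_r−ω_c),  ω_r=0, ω_c=1
Stage 2: ω_s = 1 − (73/19)(0−1) = 92/19
  ⇒ ω_s²/ω_c² = 92/19
Coupling ω_c² = ω_r¹ ⇒ overall = -8/23 × 92/19 = -32/19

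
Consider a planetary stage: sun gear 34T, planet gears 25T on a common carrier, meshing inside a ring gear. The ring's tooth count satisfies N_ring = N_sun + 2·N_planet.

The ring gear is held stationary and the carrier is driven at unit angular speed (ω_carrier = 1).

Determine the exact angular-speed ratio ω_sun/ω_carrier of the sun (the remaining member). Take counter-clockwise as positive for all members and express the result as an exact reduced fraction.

N_ring = 34 + 2·25 = 84
34(ω_s−ω_c) = −84(ω_r−ω_c),  ω_r=0, ω_c=1
ω_s = 1 − (84/34)(0−1) = 59/17
ω_s/ω_c = 59/17

59/17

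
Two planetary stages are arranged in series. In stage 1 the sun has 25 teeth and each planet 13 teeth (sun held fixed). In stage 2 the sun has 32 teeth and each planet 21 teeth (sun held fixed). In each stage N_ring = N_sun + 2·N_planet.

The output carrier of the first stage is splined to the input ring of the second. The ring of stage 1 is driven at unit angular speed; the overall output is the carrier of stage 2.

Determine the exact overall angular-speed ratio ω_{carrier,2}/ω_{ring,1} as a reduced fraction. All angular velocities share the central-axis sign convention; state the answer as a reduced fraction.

Stage 1: N_ring = 25 + 2·13 = 51
Stage 1: 25(ω_s−ω_c) = −51(ω_r−ω_c),  ω_s=0, ω_r=1
Stage 1: 25(0−ω_c) = −51(1−ω_c)  ⇒  76ω_c = 51  ⇒  ω_c = 51/76
  ⇒ ω_c¹/ω_r¹ = 51/76
Stage 2: N_ring = 32 + 2·21 = 74
Stage 2: 32(ω_s−ω_c) = −74(ω_r−ω_c),  ω_s=0, ω_r=1
Stage 2: 32(0−ω_c) = −74(1−ω_c)  ⇒  106ω_c = 74  ⇒  ω_c = 37/53
  ⇒ ω_c²/ω_r² = 37/53
Coupling ω_r² = ω_c¹ ⇒ overall = 51/76 × 37/53 = 1887/4028

1887/4028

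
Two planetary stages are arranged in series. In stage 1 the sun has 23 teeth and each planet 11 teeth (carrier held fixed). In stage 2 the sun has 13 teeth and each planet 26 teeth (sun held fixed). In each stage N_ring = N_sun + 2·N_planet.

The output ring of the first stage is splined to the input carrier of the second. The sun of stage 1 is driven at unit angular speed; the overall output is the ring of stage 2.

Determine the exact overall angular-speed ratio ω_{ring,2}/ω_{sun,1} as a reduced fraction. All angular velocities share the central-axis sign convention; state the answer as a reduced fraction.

Stage 1: N_ring = 23 + 2·11 = 45
Stage 1: 23(ω_s−ω_c) = −45(ω_r−ω_c),  ω_c=0, ω_s=1
Stage 1: ω_r = 0 − (23/45)(1−0) = -23/45
  ⇒ ω_r¹/ω_s¹ = -23/45
Stage 2: N_ring = 13 + 2·26 = 65
Stage 2: 13(ω_s−ω_c) = −65(ω_r−ω_c),  ω_s=0, ω_c=1
Stage 2: ω_r = 1 − (13/65)(0−1) = 6/5
  ⇒ ω_r²/ω_c² = 6/5
Coupling ω_c² = ω_r¹ ⇒ overall = -23/45 × 6/5 = -46/75

-46/75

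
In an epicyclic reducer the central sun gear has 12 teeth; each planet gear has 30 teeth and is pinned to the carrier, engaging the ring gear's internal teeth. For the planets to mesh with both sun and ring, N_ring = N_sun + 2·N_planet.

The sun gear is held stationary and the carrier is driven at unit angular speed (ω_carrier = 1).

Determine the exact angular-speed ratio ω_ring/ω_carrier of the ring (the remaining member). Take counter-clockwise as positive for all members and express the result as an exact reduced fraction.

N_ring = 12 + 2·30 = 72
12(ω_s−ω_c) = −72(ω_r−ω_c),  ω_s=0, ω_c=1
ω_r = 1 − (12/72)(0−1) = 7/6
ω_r/ω_c = 7/6

7/6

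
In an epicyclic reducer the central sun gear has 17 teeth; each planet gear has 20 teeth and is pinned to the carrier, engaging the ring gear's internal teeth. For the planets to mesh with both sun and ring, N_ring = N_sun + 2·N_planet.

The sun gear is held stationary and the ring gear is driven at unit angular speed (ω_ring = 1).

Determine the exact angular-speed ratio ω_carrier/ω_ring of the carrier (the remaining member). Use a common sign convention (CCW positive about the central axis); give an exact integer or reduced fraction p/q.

N_ring = 17 + 2·20 = 57
17(ω_s−ω_c) = −57(ω_r−ω_c),  ω_s=0, ω_r=1
17(0−ω_c) = −57(1−ω_c)  ⇒  74ω_c = 57  ⇒  ω_c = 57/74
ω_c/ω_r = 57/74

57/74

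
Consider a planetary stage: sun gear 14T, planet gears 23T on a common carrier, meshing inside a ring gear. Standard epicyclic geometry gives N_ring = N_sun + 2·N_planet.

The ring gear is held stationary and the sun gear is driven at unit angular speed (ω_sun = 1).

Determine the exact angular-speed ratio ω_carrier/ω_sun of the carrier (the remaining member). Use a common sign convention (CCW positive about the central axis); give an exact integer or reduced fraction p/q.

7/37

N_ring = 14 + 2·23 = 60
14(ω_s−ω_c) = −60(ω_r−ω_c),  ω_r=0, ω_s=1
14(1−ω_c) = −60(0−ω_c)  ⇒  74ω_c = 14  ⇒  ω_c = 7/37
ω_c/ω_s = 7/37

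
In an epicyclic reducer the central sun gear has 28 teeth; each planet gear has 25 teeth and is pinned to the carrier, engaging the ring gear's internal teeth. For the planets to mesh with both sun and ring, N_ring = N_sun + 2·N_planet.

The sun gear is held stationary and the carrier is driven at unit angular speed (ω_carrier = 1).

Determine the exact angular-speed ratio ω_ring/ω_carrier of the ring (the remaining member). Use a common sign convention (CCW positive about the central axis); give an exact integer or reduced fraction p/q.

53/39

N_ring = 28 + 2·25 = 78
28(ω_s−ω_c) = −78(ω_r−ω_c),  ω_s=0, ω_c=1
ω_r = 1 − (28/78)(0−1) = 53/39
ω_r/ω_c = 53/39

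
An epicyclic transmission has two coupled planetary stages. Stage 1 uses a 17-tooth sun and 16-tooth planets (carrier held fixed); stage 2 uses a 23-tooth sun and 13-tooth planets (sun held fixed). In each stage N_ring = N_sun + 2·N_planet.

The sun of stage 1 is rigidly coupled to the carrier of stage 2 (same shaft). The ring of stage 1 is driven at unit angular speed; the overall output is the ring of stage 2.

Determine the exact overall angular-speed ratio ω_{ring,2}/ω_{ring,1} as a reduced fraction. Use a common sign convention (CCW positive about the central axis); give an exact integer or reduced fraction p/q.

-72/17

Stage 1: N_ring = 17 + 2·16 = 49
Stage 1: 17(ω_s−ω_c) = −49(ω_r−ω_c),  ω_c=0, ω_r=1
Stage 1: ω_s = 0 − (49/17)(1−0) = -49/17
  ⇒ ω_s¹/ω_r¹ = -49/17
Stage 2: N_ring = 23 + 2·13 = 49
Stage 2: 23(ω_s−ω_c) = −49(ω_r−ω_c),  ω_s=0, ω_c=1
Stage 2: ω_r = 1 − (23/49)(0−1) = 72/49
  ⇒ ω_r²/ω_c² = 72/49
Coupling ω_c² = ω_s¹ ⇒ overall = -49/17 × 72/49 = -72/17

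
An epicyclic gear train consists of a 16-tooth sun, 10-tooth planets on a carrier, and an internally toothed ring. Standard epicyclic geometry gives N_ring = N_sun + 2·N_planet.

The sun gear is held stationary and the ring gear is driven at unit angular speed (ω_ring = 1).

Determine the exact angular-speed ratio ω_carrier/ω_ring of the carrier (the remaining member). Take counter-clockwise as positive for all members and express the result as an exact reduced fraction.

9/13

N_ring = 16 + 2·10 = 36
16(ω_s−ω_c) = −36(ω_r−ω_c),  ω_s=0, ω_r=1
16(0−ω_c) = −36(1−ω_c)  ⇒  52ω_c = 36  ⇒  ω_c = 9/13
ω_c/ω_r = 9/13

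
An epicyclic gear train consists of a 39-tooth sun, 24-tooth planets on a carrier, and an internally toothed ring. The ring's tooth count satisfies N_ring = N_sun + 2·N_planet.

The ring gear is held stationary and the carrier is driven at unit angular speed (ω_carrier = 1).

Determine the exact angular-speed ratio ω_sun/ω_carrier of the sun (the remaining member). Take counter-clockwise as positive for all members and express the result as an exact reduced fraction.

N_ring = 39 + 2·24 = 87
39(ω_s−ω_c) = −87(ω_r−ω_c),  ω_r=0, ω_c=1
ω_s = 1 − (87/39)(0−1) = 42/13
ω_s/ω_c = 42/13

42/13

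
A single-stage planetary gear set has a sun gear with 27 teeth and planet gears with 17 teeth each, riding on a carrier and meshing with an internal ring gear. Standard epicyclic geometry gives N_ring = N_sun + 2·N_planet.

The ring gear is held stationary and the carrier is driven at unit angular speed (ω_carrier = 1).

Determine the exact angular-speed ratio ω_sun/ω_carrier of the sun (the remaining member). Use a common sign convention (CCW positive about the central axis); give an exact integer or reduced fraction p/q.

88/27

N_ring = 27 + 2·17 = 61
27(ω_s−ω_c) = −61(ω_r−ω_c),  ω_r=0, ω_c=1
ω_s = 1 − (61/27)(0−1) = 88/27
ω_s/ω_c = 88/27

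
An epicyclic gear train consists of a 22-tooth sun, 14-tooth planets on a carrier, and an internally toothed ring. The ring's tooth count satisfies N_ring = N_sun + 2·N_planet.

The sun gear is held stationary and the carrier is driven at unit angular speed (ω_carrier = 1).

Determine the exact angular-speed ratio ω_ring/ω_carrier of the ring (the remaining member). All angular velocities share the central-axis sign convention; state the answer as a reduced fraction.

N_ring = 22 + 2·14 = 50
22(ω_s−ω_c) = −50(ω_r−ω_c),  ω_s=0, ω_c=1
ω_r = 1 − (22/50)(0−1) = 36/25
ω_r/ω_c = 36/25

36/25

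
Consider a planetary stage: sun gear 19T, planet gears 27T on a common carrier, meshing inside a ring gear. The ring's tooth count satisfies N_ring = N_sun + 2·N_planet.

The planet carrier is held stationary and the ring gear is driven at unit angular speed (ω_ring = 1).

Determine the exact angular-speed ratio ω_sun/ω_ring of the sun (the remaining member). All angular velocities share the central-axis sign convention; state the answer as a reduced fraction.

N_ring = 19 + 2·27 = 73
19(ω_s−ω_c) = −73(ω_r−ω_c),  ω_c=0, ω_r=1
ω_s = 0 − (73/19)(1−0) = -73/19
ω_s/ω_r = -73/19

-73/19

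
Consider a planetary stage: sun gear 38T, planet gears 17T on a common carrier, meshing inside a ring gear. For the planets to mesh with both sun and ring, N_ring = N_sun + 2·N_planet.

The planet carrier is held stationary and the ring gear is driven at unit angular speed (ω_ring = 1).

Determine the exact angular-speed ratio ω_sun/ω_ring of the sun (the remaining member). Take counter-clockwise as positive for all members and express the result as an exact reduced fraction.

N_ring = 38 + 2·17 = 72
38(ω_s−ω_c) = −72(ω_r−ω_c),  ω_c=0, ω_r=1
ω_s = 0 − (72/38)(1−0) = -36/19
ω_s/ω_r = -36/19

-36/19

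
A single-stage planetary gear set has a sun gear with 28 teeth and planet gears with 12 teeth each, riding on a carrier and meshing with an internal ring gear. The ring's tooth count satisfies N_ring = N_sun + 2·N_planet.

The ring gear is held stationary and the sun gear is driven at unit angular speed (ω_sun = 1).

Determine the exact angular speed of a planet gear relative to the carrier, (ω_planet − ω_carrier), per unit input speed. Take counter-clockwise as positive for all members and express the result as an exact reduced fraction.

-91/60

N_ring = 28 + 2·12 = 52
28(ω_s−ω_c) = −52(ω_r−ω_c),  ω_r=0, ω_s=1
28(1−ω_c) = −52(0−ω_c)  ⇒  80ω_c = 28  ⇒  ω_c = 7/20
sun–planet: 28·(1−7/20) = −12·(ω_p−ω_c)  ⇒  ω_p−ω_c = −(28/12)·(13/20) = -91/60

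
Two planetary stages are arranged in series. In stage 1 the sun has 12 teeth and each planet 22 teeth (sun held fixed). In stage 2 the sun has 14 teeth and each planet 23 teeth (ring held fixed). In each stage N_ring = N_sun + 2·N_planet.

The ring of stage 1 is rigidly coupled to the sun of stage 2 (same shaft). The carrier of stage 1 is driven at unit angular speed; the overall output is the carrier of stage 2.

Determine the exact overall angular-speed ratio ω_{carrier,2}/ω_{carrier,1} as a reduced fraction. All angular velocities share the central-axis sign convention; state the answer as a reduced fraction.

17/74

Stage 1: N_ring = 12 + 2·22 = 56
Stage 1: 12(ω_s−ω_c) = −56(ω_r−ω_c),  ω_s=0, ω_c=1
Stage 1: ω_r = 1 − (12/56)(0−1) = 17/14
  ⇒ ω_r¹/ω_c¹ = 17/14
Stage 2: N_ring = 14 + 2·23 = 60
Stage 2: 14(ω_s−ω_c) = −60(ω_r−ω_c),  ω_r=0, ω_s=1
Stage 2: 14(1−ω_c) = −60(0−ω_c)  ⇒  74ω_c = 14  ⇒  ω_c = 7/37
  ⇒ ω_c²/ω_s² = 7/37
Coupling ω_s² = ω_r¹ ⇒ overall = 17/14 × 7/37 = 17/74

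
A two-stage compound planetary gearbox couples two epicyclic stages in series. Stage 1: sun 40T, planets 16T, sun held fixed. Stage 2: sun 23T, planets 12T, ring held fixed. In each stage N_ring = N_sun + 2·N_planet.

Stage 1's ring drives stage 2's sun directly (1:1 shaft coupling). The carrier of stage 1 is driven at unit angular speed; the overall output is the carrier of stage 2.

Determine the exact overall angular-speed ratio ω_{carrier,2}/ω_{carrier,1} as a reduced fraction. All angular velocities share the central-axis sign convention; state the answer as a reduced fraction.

Stage 1: N_ring = 40 + 2·16 = 72
Stage 1: 40(ω_s−ω_c) = −72(ω_r−ω_c),  ω_s=0, ω_c=1
Stage 1: ω_r = 1 − (40/72)(0−1) = 14/9
  ⇒ ω_r¹/ω_c¹ = 14/9
Stage 2: N_ring = 23 + 2·12 = 47
Stage 2: 23(ω_s−ω_c) = −47(ω_r−ω_c),  ω_r=0, ω_s=1
Stage 2: 23(1−ω_c) = −47(0−ω_c)  ⇒  70ω_c = 23  ⇒  ω_c = 23/70
  ⇒ ω_c²/ω_s² = 23/70
Coupling ω_s² = ω_r¹ ⇒ overall = 14/9 × 23/70 = 23/45

23/45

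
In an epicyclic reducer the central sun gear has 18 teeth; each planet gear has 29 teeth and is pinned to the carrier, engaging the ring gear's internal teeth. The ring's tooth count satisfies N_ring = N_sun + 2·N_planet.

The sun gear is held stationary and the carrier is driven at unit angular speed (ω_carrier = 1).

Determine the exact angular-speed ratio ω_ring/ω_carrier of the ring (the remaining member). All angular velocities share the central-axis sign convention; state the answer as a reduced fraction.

47/38

N_ring = 18 + 2·29 = 76
18(ω_s−ω_c) = −76(ω_r−ω_c),  ω_s=0, ω_c=1
ω_r = 1 − (18/76)(0−1) = 47/38
ω_r/ω_c = 47/38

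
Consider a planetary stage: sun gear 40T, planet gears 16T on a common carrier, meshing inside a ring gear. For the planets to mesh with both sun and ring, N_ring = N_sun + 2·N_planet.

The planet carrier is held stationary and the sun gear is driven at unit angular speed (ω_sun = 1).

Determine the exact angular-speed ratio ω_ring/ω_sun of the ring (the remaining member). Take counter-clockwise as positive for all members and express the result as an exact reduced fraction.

-5/9

N_ring = 40 + 2·16 = 72
40(ω_s−ω_c) = −72(ω_r−ω_c),  ω_c=0, ω_s=1
ω_r = 0 − (40/72)(1−0) = -5/9
ω_r/ω_s = -5/9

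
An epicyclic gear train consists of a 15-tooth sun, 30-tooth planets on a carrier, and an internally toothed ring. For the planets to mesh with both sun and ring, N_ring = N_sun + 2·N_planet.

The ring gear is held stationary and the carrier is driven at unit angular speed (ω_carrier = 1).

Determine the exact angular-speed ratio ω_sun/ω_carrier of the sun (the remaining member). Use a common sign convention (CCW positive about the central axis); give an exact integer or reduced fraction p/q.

N_ring = 15 + 2·30 = 75
15(ω_s−ω_c) = −75(ω_r−ω_c),  ω_r=0, ω_c=1
ω_s = 1 − (75/15)(0−1) = 6
ω_s/ω_c = 6

6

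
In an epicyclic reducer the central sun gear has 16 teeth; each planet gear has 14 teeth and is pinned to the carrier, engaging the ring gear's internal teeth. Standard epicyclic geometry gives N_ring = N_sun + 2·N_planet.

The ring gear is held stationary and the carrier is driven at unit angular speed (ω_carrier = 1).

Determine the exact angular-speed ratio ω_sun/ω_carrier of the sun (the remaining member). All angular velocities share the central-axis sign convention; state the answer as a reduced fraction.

N_ring = 16 + 2·14 = 44
16(ω_s−ω_c) = −44(ω_r−ω_c),  ω_r=0, ω_c=1
ω_s = 1 − (44/16)(0−1) = 15/4
ω_s/ω_c = 15/4

15/4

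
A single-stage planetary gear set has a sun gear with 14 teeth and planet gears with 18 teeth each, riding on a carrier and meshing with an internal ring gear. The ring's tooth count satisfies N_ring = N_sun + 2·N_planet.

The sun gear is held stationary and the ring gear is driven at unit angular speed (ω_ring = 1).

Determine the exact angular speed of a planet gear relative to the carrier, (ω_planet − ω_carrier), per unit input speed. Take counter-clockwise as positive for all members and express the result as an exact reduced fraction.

175/288

N_ring = 14 + 2·18 = 50
14(ω_s−ω_c) = −50(ω_r−ω_c),  ω_s=0, ω_r=1
14(0−ω_c) = −50(1−ω_c)  ⇒  64ω_c = 50  ⇒  ω_c = 25/32
sun–planet: 14·(0−25/32) = −18·(ω_p−ω_c)  ⇒  ω_p−ω_c = −(14/18)·(-25/32) = 175/288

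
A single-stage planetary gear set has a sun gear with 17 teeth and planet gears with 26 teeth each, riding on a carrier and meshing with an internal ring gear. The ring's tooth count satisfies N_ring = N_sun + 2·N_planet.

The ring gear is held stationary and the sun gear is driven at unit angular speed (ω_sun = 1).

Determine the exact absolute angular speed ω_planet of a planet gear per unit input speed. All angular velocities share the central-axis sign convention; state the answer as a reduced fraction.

-17/52

N_ring = 17 + 2·26 = 69
17(ω_s−ω_c) = −69(ω_r−ω_c),  ω_r=0, ω_s=1
17(1−ω_c) = −69(0−ω_c)  ⇒  86ω_c = 17  ⇒  ω_c = 17/86
sun–planet: 17·(1−17/86) = −26·(ω_p−ω_c)  ⇒  ω_p−ω_c = −(17/26)·(69/86) = -1173/2236
ω_p = 17/86 − 1173/2236 = -17/52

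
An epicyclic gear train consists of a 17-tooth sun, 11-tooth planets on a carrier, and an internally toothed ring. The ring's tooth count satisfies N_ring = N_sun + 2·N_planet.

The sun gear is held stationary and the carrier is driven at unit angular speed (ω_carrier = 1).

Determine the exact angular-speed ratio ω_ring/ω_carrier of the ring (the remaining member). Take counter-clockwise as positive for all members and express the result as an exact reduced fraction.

N_ring = 17 + 2·11 = 39
17(ω_s−ω_c) = −39(ω_r−ω_c),  ω_s=0, ω_c=1
ω_r = 1 − (17/39)(0−1) = 56/39
ω_r/ω_c = 56/39

56/39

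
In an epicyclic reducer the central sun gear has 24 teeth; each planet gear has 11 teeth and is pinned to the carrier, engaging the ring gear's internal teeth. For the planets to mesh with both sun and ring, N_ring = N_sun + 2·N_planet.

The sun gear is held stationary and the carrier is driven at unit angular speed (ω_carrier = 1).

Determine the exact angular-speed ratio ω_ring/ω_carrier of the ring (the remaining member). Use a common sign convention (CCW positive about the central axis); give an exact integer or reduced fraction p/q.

N_ring = 24 + 2·11 = 46
24(ω_s−ω_c) = −46(ω_r−ω_c),  ω_s=0, ω_c=1
ω_r = 1 − (24/46)(0−1) = 35/23
ω_r/ω_c = 35/23

35/23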